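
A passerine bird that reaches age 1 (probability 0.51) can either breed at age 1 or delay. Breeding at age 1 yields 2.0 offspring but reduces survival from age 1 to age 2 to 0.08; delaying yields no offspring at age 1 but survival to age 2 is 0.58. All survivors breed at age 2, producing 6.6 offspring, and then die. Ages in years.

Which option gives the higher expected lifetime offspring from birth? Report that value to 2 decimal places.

1.95

breed at age 1: R₀ = 0.51 × (2.0 + 0.08 × 6.6) = 0.51 × 2.5280 = 1.2893
delay to age 2: R₀ = 0.51 × (0.58 × 6.6) = 0.51 × 3.8280 = 1.9523
Higher: delay to age 2 (1.9523).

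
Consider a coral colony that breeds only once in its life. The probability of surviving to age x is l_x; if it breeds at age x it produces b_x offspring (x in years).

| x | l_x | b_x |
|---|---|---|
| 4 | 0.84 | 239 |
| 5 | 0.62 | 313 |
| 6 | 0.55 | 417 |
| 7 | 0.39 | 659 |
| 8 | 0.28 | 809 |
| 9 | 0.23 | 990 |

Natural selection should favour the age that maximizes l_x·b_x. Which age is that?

Expected offspring if breeding at age x = l_x × b_x:
  age 4: 0.84 × 239 = 200.760
  age 5: 0.62 × 313 = 194.060
  age 6: 0.55 × 417 = 229.350
  age 7: 0.39 × 659 = 257.010
  age 8: 0.28 × 809 = 226.520
  age 9: 0.23 × 990 = 227.700
Maximum at age 7 (257.010).

7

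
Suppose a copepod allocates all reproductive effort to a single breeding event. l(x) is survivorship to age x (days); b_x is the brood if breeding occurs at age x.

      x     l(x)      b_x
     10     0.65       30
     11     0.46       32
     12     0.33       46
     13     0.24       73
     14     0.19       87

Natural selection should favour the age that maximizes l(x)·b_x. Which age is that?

10

Expected offspring if breeding at age x = l(x) × b_x:
  age 10: 0.65 × 30 = 19.500
  age 11: 0.46 × 32 = 14.720
  age 12: 0.33 × 46 = 15.180
  age 13: 0.24 × 73 = 17.520
  age 14: 0.19 × 87 = 16.530
Maximum at age 10 (19.500).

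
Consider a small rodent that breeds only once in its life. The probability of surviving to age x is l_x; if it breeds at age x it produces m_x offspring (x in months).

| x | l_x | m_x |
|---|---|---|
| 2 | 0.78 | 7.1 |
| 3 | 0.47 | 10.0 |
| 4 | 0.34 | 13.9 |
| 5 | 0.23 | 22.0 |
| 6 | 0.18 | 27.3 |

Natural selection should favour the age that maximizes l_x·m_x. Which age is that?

Expected offspring if breeding at age x = l_x × m_x:
  age 2: 0.78 × 7.1 = 5.538
  age 3: 0.47 × 10.0 = 4.700
  age 4: 0.34 × 13.9 = 4.726
  age 5: 0.23 × 22.0 = 5.060
  age 6: 0.18 × 27.3 = 4.914
Maximum at age 2 (5.538).

2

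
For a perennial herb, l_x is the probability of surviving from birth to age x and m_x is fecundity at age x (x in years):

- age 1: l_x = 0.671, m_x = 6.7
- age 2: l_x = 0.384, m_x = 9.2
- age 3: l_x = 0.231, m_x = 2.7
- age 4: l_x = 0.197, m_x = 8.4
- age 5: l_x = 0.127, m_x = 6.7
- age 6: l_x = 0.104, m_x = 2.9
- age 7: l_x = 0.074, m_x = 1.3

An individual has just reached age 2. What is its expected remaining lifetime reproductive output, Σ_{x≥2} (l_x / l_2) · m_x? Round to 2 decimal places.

18.39

l_2 = 0.384. Conditional survival from age 2 to x is l_x / l_2.
  x=2: (0.384/0.384) × 9.2 = 9.2000
  x=3: (0.231/0.384) × 2.7 = 1.6242
  x=4: (0.197/0.384) × 8.4 = 4.3094
  x=5: (0.127/0.384) × 6.7 = 2.2159
  x=6: (0.104/0.384) × 2.9 = 0.7854
  x=7: (0.074/0.384) × 1.3 = 0.2505
Sum = 9.2000 + 1.6242 + 4.3094 + 2.2159 + 0.7854 + 0.2505 = 18.3854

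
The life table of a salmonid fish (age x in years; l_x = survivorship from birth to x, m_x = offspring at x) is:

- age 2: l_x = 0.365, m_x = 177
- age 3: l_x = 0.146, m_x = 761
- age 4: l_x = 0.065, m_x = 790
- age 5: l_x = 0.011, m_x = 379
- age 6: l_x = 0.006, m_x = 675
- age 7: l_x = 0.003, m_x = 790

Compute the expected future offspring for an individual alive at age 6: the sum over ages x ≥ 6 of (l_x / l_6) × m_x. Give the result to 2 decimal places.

l_6 = 0.006. Conditional survival from age 6 to x is l_x / l_6.
  x=6: (0.006/0.006) × 675 = 675.0000
  x=7: (0.003/0.006) × 790 = 395.0000
Sum = 675.0000 + 395.0000 = 1070.0000

1070.00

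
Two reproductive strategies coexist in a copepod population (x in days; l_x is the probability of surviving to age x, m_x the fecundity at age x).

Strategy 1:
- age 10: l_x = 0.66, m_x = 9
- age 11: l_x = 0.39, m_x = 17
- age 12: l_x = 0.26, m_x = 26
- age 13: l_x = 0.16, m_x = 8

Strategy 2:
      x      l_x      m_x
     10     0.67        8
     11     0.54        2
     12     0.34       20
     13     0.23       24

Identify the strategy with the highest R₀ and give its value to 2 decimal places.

Strategy 1: R₀ = 0.66×9 + 0.39×17 + 0.26×26 + 0.16×8 = 20.6100
Strategy 2: R₀ = 0.67×8 + 0.54×2 + 0.34×20 + 0.23×24 = 18.7600
Highest R₀: strategy 1 with 20.6100.

20.61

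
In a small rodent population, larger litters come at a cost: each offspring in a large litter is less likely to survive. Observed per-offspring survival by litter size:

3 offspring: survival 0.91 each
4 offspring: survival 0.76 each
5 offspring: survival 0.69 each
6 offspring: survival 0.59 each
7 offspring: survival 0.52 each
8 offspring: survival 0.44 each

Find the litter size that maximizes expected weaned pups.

7

Expected weaned pups = c × s(c):
  c=3: 3 × 0.91 = 2.730
  c=4: 4 × 0.76 = 3.040
  c=5: 5 × 0.69 = 3.450
  c=6: 6 × 0.59 = 3.540
  c=7: 7 × 0.52 = 3.640
  c=8: 8 × 0.44 = 3.520
Maximum at c = 7 (3.640 weaned pups).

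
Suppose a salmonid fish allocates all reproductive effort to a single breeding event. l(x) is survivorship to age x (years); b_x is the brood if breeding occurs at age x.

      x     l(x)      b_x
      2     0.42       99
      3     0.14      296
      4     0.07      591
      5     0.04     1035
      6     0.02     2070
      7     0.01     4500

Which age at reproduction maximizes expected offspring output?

Expected offspring if breeding at age x = l(x) × b_x:
  age 2: 0.42 × 99 = 41.580
  age 3: 0.14 × 296 = 41.440
  age 4: 0.07 × 591 = 41.370
  age 5: 0.04 × 1035 = 41.400
  age 6: 0.02 × 2070 = 41.400
  age 7: 0.01 × 4500 = 45.000
Maximum at age 7 (45.000).

7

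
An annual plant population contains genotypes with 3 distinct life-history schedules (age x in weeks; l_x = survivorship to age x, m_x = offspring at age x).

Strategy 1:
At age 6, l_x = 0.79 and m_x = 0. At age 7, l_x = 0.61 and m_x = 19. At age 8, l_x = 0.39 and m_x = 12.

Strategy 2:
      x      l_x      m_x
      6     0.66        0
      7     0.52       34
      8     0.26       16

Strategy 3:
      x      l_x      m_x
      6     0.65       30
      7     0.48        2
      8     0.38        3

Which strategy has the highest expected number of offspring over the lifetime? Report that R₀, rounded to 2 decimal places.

Strategy 1: R₀ = 0.79×0 + 0.61×19 + 0.39×12 = 16.2700
Strategy 2: R₀ = 0.66×0 + 0.52×34 + 0.26×16 = 21.8400
Strategy 3: R₀ = 0.65×30 + 0.48×2 + 0.38×3 = 21.6000
Highest R₀: strategy 2 with 21.8400.

21.84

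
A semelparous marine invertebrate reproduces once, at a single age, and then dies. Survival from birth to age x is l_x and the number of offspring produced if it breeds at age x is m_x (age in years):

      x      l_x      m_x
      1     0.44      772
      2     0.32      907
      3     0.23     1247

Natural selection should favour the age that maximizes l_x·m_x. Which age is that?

Expected offspring if breeding at age x = l_x × m_x:
  age 1: 0.44 × 772 = 339.680
  age 2: 0.32 × 907 = 290.240
  age 3: 0.23 × 1247 = 286.810
Maximum at age 1 (339.680).

1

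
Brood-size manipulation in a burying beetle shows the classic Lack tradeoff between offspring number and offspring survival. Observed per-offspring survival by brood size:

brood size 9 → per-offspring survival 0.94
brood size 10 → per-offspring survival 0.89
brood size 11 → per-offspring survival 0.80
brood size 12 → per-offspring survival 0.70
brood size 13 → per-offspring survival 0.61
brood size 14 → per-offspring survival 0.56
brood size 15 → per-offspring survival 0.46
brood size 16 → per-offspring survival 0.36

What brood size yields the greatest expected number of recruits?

Expected recruits = c × s(c):
  c=9: 9 × 0.94 = 8.460
  c=10: 10 × 0.89 = 8.900
  c=11: 11 × 0.80 = 8.800
  c=12: 12 × 0.70 = 8.400
  c=13: 13 × 0.61 = 7.930
  c=14: 14 × 0.56 = 7.840
  c=15: 15 × 0.46 = 6.900
  c=16: 16 × 0.36 = 5.760
Maximum at c = 10 (8.900 recruits).

10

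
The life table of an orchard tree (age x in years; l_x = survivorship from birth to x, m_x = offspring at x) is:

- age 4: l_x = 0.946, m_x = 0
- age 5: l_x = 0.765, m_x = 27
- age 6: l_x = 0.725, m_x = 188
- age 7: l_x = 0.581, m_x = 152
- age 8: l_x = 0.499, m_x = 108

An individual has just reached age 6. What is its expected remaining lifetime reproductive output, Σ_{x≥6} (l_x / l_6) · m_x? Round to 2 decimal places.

384.14

l_6 = 0.725. Conditional survival from age 6 to x is l_x / l_6.
  x=6: (0.725/0.725) × 188 = 188.0000
  x=7: (0.581/0.725) × 152 = 121.8097
  x=8: (0.499/0.725) × 108 = 74.3338
Sum = 188.0000 + 121.8097 + 74.3338 = 384.1434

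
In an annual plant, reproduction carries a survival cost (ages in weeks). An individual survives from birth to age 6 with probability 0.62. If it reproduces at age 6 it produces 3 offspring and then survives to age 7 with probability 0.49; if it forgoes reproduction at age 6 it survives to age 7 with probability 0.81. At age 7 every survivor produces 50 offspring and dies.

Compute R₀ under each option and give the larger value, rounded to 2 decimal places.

breed at age 6: R₀ = 0.62 × (3 + 0.49 × 50) = 0.62 × 27.5000 = 17.0500
delay to age 7: R₀ = 0.62 × (0.81 × 50) = 0.62 × 40.5000 = 25.1100
Higher: delay to age 7 (25.1100).

25.11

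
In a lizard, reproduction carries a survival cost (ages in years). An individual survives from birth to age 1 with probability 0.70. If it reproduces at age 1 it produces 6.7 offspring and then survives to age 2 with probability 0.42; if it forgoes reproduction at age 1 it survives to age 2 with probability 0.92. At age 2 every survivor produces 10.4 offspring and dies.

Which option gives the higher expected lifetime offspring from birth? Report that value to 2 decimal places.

7.75

breed at age 1: R₀ = 0.70 × (6.7 + 0.42 × 10.4) = 0.70 × 11.0680 = 7.7476
delay to age 2: R₀ = 0.70 × (0.92 × 10.4) = 0.70 × 9.5680 = 6.6976
Higher: breed at age 1 (7.7476).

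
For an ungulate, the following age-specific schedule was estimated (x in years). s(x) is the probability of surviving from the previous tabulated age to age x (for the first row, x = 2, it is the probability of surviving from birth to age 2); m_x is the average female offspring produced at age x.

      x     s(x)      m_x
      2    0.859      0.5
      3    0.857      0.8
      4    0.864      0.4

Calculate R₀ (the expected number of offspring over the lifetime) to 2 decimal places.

1.27

Survivorship from birth: l_x = s_2·s_3·…·s_x.
  l_2 = 0.85900
  l_3 = 0.73616
  l_4 = 0.63604
R₀ = Σ l_x m_x:
  age 2: 0.85900 × 0.5 = 0.4295
  age 3: 0.73616 × 0.8 = 0.5889
  age 4: 0.63604 × 0.4 = 0.2544
R₀ = 0.4295 + 0.5889 + 0.2544 = 1.2728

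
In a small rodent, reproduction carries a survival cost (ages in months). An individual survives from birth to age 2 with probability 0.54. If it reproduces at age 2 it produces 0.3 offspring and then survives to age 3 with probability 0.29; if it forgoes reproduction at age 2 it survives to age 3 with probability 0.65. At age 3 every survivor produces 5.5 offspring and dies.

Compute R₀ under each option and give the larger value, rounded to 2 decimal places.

breed at age 2: R₀ = 0.54 × (0.3 + 0.29 × 5.5) = 0.54 × 1.8950 = 1.0233
delay to age 3: R₀ = 0.54 × (0.65 × 5.5) = 0.54 × 3.5750 = 1.9305
Higher: delay to age 3 (1.9305).

1.93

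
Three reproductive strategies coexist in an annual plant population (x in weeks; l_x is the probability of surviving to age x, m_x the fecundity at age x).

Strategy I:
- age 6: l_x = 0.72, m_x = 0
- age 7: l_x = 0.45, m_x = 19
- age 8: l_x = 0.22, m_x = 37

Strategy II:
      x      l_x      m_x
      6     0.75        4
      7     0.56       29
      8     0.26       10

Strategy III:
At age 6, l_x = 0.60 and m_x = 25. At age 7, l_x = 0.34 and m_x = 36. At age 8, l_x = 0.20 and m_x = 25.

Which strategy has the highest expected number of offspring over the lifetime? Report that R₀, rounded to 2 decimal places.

32.24

Strategy I: R₀ = 0.72×0 + 0.45×19 + 0.22×37 = 16.6900
Strategy II: R₀ = 0.75×4 + 0.56×29 + 0.26×10 = 21.8400
Strategy III: R₀ = 0.60×25 + 0.34×36 + 0.20×25 = 32.2400
Highest R₀: strategy III with 32.2400.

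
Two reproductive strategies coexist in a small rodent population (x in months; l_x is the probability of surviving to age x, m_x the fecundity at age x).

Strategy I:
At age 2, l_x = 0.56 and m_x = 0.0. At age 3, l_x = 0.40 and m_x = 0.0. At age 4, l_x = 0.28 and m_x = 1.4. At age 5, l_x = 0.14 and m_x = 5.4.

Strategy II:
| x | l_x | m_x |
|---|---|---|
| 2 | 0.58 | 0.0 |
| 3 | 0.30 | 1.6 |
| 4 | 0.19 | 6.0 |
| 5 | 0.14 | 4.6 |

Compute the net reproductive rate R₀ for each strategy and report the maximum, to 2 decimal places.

Strategy I: R₀ = 0.56×0.0 + 0.40×0.0 + 0.28×1.4 + 0.14×5.4 = 1.1480
Strategy II: R₀ = 0.58×0.0 + 0.30×1.6 + 0.19×6.0 + 0.14×4.6 = 2.2640
Highest R₀: strategy II with 2.2640.

2.26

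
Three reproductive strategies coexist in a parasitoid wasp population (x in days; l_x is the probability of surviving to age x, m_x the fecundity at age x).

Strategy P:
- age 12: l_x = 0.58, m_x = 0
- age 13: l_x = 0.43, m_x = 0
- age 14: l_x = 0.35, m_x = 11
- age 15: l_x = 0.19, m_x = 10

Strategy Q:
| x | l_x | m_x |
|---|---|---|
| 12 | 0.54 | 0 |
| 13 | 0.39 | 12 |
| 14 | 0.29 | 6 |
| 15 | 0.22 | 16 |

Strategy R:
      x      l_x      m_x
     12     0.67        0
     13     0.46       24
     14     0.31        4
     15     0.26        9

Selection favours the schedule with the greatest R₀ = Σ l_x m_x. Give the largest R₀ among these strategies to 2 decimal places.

14.62

Strategy P: R₀ = 0.58×0 + 0.43×0 + 0.35×11 + 0.19×10 = 5.7500
Strategy Q: R₀ = 0.54×0 + 0.39×12 + 0.29×6 + 0.22×16 = 9.9400
Strategy R: R₀ = 0.67×0 + 0.46×24 + 0.31×4 + 0.26×9 = 14.6200
Highest R₀: strategy R with 14.6200.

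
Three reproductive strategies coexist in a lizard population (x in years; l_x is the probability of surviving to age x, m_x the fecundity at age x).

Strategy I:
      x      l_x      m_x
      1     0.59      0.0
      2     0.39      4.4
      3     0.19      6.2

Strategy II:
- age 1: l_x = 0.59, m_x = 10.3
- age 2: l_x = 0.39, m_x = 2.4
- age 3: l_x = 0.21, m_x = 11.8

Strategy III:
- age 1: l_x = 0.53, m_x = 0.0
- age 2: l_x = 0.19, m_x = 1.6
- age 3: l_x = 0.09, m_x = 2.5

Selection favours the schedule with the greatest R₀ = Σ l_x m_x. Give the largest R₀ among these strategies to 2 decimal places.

Strategy I: R₀ = 0.59×0.0 + 0.39×4.4 + 0.19×6.2 = 2.8940
Strategy II: R₀ = 0.59×10.3 + 0.39×2.4 + 0.21×11.8 = 9.4910
Strategy III: R₀ = 0.53×0.0 + 0.19×1.6 + 0.09×2.5 = 0.5290
Highest R₀: strategy II with 9.4910.

9.49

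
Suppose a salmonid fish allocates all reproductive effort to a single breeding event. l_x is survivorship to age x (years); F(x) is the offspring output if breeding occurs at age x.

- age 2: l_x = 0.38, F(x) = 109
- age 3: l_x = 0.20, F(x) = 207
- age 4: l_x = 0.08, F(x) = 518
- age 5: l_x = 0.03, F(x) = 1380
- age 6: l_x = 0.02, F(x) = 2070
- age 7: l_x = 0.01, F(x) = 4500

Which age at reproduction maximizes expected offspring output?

7

Expected offspring if breeding at age x = l_x × F(x):
  age 2: 0.38 × 109 = 41.420
  age 3: 0.20 × 207 = 41.400
  age 4: 0.08 × 518 = 41.440
  age 5: 0.03 × 1380 = 41.400
  age 6: 0.02 × 2070 = 41.400
  age 7: 0.01 × 4500 = 45.000
Maximum at age 7 (45.000).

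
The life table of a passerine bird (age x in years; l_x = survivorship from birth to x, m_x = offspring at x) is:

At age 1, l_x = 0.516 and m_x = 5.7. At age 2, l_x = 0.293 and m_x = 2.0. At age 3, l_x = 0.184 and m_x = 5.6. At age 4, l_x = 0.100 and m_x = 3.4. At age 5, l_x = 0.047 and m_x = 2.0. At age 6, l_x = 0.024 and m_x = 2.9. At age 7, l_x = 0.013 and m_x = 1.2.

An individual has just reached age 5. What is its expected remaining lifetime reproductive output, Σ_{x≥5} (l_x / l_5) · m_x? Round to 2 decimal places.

l_5 = 0.047. Conditional survival from age 5 to x is l_x / l_5.
  x=5: (0.047/0.047) × 2.0 = 2.0000
  x=6: (0.024/0.047) × 2.9 = 1.4809
  x=7: (0.013/0.047) × 1.2 = 0.3319
Sum = 2.0000 + 1.4809 + 0.3319 = 3.8128

3.81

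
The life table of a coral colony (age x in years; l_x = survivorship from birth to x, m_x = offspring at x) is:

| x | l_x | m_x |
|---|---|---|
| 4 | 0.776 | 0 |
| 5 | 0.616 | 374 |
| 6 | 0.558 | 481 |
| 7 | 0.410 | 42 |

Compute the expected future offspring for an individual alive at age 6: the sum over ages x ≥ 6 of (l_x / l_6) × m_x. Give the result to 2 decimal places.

511.86

l_6 = 0.558. Conditional survival from age 6 to x is l_x / l_6.
  x=6: (0.558/0.558) × 481 = 481.0000
  x=7: (0.410/0.558) × 42 = 30.8602
Sum = 481.0000 + 30.8602 = 511.8602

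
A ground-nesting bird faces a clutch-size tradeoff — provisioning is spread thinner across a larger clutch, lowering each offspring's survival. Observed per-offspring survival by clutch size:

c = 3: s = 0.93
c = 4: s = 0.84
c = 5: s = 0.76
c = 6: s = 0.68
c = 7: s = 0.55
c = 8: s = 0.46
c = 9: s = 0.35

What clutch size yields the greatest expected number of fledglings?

Expected fledglings = c × s(c):
  c=3: 3 × 0.93 = 2.790
  c=4: 4 × 0.84 = 3.360
  c=5: 5 × 0.76 = 3.800
  c=6: 6 × 0.68 = 4.080
  c=7: 7 × 0.55 = 3.850
  c=8: 8 × 0.46 = 3.680
  c=9: 9 × 0.35 = 3.150
Maximum at c = 6 (4.080 fledglings).

6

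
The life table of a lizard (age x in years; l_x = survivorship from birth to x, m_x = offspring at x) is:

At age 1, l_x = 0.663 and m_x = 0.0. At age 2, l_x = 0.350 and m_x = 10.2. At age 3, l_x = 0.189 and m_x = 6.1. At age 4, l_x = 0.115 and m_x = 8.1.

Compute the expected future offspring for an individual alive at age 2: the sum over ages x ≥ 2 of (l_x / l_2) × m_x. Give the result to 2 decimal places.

l_2 = 0.350. Conditional survival from age 2 to x is l_x / l_2.
  x=2: (0.350/0.350) × 10.2 = 10.2000
  x=3: (0.189/0.350) × 6.1 = 3.2940
  x=4: (0.115/0.350) × 8.1 = 2.6614
Sum = 10.2000 + 3.2940 + 2.6614 = 16.1554

16.16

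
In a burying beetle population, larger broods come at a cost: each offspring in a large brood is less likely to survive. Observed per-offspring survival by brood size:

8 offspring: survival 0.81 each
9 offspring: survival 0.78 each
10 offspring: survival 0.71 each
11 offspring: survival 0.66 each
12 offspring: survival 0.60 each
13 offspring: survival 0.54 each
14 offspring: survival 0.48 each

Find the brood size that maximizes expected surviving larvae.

11

Expected surviving larvae = c × s(c):
  c=8: 8 × 0.81 = 6.480
  c=9: 9 × 0.78 = 7.020
  c=10: 10 × 0.71 = 7.100
  c=11: 11 × 0.66 = 7.260
  c=12: 12 × 0.60 = 7.200
  c=13: 13 × 0.54 = 7.020
  c=14: 14 × 0.48 = 6.720
Maximum at c = 11 (7.260 surviving larvae).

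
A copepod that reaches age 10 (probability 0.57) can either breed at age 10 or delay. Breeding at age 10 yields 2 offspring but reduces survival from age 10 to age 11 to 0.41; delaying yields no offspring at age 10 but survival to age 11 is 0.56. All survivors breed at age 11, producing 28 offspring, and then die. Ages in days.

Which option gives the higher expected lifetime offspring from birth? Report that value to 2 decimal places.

breed at age 10: R₀ = 0.57 × (2 + 0.41 × 28) = 0.57 × 13.4800 = 7.6836
delay to age 11: R₀ = 0.57 × (0.56 × 28) = 0.57 × 15.6800 = 8.9376
Higher: delay to age 11 (8.9376).

8.94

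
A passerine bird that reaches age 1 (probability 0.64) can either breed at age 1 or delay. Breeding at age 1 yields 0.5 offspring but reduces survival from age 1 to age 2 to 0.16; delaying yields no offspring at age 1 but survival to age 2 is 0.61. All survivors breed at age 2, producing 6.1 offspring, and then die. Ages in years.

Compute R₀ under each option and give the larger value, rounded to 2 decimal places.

breed at age 1: R₀ = 0.64 × (0.5 + 0.16 × 6.1) = 0.64 × 1.4760 = 0.9446
delay to age 2: R₀ = 0.64 × (0.61 × 6.1) = 0.64 × 3.7210 = 2.3814
Higher: delay to age 2 (2.3814).

2.38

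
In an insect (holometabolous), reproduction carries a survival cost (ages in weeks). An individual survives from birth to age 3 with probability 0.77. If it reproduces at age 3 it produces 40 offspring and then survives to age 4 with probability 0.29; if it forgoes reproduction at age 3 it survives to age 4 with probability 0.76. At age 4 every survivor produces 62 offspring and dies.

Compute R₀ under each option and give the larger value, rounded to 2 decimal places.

breed at age 3: R₀ = 0.77 × (40 + 0.29 × 62) = 0.77 × 57.9800 = 44.6446
delay to age 4: R₀ = 0.77 × (0.76 × 62) = 0.77 × 47.1200 = 36.2824
Higher: breed at age 3 (44.6446).

44.64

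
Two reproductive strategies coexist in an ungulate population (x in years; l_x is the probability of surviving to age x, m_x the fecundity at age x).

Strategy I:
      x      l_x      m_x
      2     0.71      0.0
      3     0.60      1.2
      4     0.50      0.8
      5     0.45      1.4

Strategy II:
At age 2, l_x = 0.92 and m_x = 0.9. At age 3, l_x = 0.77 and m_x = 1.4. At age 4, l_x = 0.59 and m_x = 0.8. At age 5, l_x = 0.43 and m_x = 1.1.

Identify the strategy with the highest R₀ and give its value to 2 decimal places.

2.85

Strategy I: R₀ = 0.71×0.0 + 0.60×1.2 + 0.50×0.8 + 0.45×1.4 = 1.7500
Strategy II: R₀ = 0.92×0.9 + 0.77×1.4 + 0.59×0.8 + 0.43×1.1 = 2.8510
Highest R₀: strategy II with 2.8510.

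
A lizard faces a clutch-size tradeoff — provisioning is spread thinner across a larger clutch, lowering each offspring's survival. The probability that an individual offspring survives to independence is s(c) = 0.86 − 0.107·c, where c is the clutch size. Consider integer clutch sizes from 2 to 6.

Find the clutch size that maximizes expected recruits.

4

Expected recruits = c × s(c):
  c=2: 2 × 0.646 = 1.292
  c=3: 3 × 0.539 = 1.617
  c=4: 4 × 0.432 = 1.728
  c=5: 5 × 0.325 = 1.625
  c=6: 6 × 0.218 = 1.308
Maximum at c = 4 (1.728 recruits).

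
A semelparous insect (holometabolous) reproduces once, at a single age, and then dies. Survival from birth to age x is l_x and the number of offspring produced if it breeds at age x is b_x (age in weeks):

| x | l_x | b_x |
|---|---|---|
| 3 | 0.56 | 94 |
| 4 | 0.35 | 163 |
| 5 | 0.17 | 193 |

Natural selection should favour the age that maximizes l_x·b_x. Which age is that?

Expected offspring if breeding at age x = l_x × b_x:
  age 3: 0.56 × 94 = 52.640
  age 4: 0.35 × 163 = 57.050
  age 5: 0.17 × 193 = 32.810
Maximum at age 4 (57.050).

4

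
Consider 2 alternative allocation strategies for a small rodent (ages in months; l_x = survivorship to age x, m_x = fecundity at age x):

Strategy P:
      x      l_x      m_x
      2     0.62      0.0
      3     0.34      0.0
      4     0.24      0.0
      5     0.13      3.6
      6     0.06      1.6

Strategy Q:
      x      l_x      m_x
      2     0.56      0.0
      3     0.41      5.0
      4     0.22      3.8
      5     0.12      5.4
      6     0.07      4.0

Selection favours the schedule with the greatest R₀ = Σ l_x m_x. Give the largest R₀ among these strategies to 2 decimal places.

3.81

Strategy P: R₀ = 0.62×0.0 + 0.34×0.0 + 0.24×0.0 + 0.13×3.6 + 0.06×1.6 = 0.5640
Strategy Q: R₀ = 0.56×0.0 + 0.41×5.0 + 0.22×3.8 + 0.12×5.4 + 0.07×4.0 = 3.8140
Highest R₀: strategy Q with 3.8140.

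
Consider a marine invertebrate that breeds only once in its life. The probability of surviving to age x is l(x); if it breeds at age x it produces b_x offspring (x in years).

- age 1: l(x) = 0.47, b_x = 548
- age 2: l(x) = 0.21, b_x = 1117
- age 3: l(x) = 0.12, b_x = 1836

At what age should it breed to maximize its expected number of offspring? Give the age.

Expected offspring if breeding at age x = l(x) × b_x:
  age 1: 0.47 × 548 = 257.560
  age 2: 0.21 × 1117 = 234.570
  age 3: 0.12 × 1836 = 220.320
Maximum at age 1 (257.560).

1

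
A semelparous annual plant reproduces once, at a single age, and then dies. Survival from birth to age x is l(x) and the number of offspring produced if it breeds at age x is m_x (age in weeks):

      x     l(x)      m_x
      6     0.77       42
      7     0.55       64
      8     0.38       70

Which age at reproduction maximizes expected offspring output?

7

Expected offspring if breeding at age x = l(x) × m_x:
  age 6: 0.77 × 42 = 32.340
  age 7: 0.55 × 64 = 35.200
  age 8: 0.38 × 70 = 26.600
Maximum at age 7 (35.200).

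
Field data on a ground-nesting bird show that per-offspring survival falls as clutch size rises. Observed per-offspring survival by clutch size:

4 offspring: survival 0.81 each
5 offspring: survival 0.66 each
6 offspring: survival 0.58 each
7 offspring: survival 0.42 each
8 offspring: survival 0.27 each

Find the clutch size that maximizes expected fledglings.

6

Expected fledglings = c × s(c):
  c=4: 4 × 0.81 = 3.240
  c=5: 5 × 0.66 = 3.300
  c=6: 6 × 0.58 = 3.480
  c=7: 7 × 0.42 = 2.940
  c=8: 8 × 0.27 = 2.160
Maximum at c = 6 (3.480 fledglings).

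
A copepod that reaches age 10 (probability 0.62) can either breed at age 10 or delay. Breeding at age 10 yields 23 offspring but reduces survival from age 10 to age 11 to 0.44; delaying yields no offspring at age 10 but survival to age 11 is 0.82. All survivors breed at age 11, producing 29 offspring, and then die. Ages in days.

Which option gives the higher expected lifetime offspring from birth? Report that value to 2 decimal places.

22.17

breed at age 10: R₀ = 0.62 × (23 + 0.44 × 29) = 0.62 × 35.7600 = 22.1712
delay to age 11: R₀ = 0.62 × (0.82 × 29) = 0.62 × 23.7800 = 14.7436
Higher: breed at age 10 (22.1712).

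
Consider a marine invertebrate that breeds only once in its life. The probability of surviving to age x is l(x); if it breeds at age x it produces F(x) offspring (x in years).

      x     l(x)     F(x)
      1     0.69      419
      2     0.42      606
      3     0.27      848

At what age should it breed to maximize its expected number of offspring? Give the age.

1

Expected offspring if breeding at age x = l(x) × F(x):
  age 1: 0.69 × 419 = 289.110
  age 2: 0.42 × 606 = 254.520
  age 3: 0.27 × 848 = 228.960
Maximum at age 1 (289.110).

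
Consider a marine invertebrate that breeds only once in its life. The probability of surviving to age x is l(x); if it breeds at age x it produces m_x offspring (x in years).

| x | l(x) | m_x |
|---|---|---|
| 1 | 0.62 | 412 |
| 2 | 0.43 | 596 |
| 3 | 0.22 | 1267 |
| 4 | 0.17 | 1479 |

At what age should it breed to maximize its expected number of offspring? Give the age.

3

Expected offspring if breeding at age x = l(x) × m_x:
  age 1: 0.62 × 412 = 255.440
  age 2: 0.43 × 596 = 256.280
  age 3: 0.22 × 1267 = 278.740
  age 4: 0.17 × 1479 = 251.430
Maximum at age 3 (278.740).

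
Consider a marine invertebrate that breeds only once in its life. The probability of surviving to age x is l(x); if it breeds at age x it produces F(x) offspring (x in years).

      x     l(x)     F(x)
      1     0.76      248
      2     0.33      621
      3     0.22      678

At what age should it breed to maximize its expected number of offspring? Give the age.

2

Expected offspring if breeding at age x = l(x) × F(x):
  age 1: 0.76 × 248 = 188.480
  age 2: 0.33 × 621 = 204.930
  age 3: 0.22 × 678 = 149.160
Maximum at age 2 (204.930).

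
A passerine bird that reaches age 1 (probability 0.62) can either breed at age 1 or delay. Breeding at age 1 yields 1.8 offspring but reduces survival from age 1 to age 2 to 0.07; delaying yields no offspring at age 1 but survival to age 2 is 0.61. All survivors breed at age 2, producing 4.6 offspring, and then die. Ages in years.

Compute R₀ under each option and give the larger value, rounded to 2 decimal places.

breed at age 1: R₀ = 0.62 × (1.8 + 0.07 × 4.6) = 0.62 × 2.1220 = 1.3156
delay to age 2: R₀ = 0.62 × (0.61 × 4.6) = 0.62 × 2.8060 = 1.7397
Higher: delay to age 2 (1.7397).

1.74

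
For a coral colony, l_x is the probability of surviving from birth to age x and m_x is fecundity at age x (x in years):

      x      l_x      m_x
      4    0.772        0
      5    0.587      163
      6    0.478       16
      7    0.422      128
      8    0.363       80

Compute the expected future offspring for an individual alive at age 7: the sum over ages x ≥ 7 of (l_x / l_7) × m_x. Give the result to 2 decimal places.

196.82

l_7 = 0.422. Conditional survival from age 7 to x is l_x / l_7.
  x=7: (0.422/0.422) × 128 = 128.0000
  x=8: (0.363/0.422) × 80 = 68.8152
Sum = 128.0000 + 68.8152 = 196.8152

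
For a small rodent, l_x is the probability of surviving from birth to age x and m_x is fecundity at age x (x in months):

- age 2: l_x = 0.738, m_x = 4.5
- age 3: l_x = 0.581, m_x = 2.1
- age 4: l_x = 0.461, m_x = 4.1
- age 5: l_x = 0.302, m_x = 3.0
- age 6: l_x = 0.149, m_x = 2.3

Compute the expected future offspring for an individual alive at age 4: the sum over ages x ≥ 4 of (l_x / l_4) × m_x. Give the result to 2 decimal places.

6.81

l_4 = 0.461. Conditional survival from age 4 to x is l_x / l_4.
  x=4: (0.461/0.461) × 4.1 = 4.1000
  x=5: (0.302/0.461) × 3.0 = 1.9653
  x=6: (0.149/0.461) × 2.3 = 0.7434
Sum = 4.1000 + 1.9653 + 0.7434 = 6.8087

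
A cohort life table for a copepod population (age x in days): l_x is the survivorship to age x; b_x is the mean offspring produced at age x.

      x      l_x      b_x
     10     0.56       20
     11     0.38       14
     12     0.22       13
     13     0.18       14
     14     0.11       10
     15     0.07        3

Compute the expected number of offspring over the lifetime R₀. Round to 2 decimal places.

R₀ = Σ l_x b_x:
  age 10: 0.56 × 20 = 11.2000
  age 11: 0.38 × 14 = 5.3200
  age 12: 0.22 × 13 = 2.8600
  age 13: 0.18 × 14 = 2.5200
  age 14: 0.11 × 10 = 1.1000
  age 15: 0.07 × 3 = 0.2100
R₀ = 11.2000 + 5.3200 + 2.8600 + 2.5200 + 1.1000 + 0.2100 = 23.2100

23.21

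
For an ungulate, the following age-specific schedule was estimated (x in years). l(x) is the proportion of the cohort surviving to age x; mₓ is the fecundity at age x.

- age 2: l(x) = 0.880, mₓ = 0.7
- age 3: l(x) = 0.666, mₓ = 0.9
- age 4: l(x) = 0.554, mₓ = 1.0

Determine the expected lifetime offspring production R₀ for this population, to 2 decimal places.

R₀ = Σ l(x) mₓ:
  age 2: 0.880 × 0.7 = 0.6160
  age 3: 0.666 × 0.9 = 0.5994
  age 4: 0.554 × 1.0 = 0.5540
R₀ = 0.6160 + 0.5994 + 0.5540 = 1.7694

1.77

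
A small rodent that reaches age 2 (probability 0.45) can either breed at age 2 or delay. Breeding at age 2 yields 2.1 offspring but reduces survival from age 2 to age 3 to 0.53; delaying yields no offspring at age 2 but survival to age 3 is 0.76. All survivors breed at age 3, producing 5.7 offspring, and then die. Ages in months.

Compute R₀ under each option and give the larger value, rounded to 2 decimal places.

breed at age 2: R₀ = 0.45 × (2.1 + 0.53 × 5.7) = 0.45 × 5.1210 = 2.3045
delay to age 3: R₀ = 0.45 × (0.76 × 5.7) = 0.45 × 4.3320 = 1.9494
Higher: breed at age 2 (2.3045).

2.30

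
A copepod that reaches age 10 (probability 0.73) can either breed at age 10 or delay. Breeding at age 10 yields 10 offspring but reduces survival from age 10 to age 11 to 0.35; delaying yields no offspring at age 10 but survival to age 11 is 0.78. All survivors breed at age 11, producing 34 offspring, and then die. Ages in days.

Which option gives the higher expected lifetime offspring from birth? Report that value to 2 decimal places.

breed at age 10: R₀ = 0.73 × (10 + 0.35 × 34) = 0.73 × 21.9000 = 15.9870
delay to age 11: R₀ = 0.73 × (0.78 × 34) = 0.73 × 26.5200 = 19.3596
Higher: delay to age 11 (19.3596).

19.36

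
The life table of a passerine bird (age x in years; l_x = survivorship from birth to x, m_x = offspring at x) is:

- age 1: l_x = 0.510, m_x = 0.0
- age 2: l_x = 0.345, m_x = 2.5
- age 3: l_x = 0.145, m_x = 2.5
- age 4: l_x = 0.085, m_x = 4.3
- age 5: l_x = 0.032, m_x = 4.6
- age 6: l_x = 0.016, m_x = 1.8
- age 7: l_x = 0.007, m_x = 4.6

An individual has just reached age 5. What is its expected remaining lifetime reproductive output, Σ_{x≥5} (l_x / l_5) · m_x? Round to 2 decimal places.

l_5 = 0.032. Conditional survival from age 5 to x is l_x / l_5.
  x=5: (0.032/0.032) × 4.6 = 4.6000
  x=6: (0.016/0.032) × 1.8 = 0.9000
  x=7: (0.007/0.032) × 4.6 = 1.0062
Sum = 4.6000 + 0.9000 + 1.0062 = 6.5062

6.51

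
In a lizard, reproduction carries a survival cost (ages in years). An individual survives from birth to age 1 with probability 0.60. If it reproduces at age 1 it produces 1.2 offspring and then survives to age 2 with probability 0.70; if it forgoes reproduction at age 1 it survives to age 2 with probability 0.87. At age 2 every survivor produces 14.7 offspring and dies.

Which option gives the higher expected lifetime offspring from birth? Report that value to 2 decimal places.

7.67

breed at age 1: R₀ = 0.60 × (1.2 + 0.70 × 14.7) = 0.60 × 11.4900 = 6.8940
delay to age 2: R₀ = 0.60 × (0.87 × 14.7) = 0.60 × 12.7890 = 7.6734
Higher: delay to age 2 (7.6734).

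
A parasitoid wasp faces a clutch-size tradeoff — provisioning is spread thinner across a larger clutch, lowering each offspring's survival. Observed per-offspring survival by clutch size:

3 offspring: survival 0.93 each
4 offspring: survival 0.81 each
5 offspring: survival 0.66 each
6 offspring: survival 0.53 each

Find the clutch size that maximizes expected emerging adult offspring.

5

Expected emerging adult offspring = c × s(c):
  c=3: 3 × 0.93 = 2.790
  c=4: 4 × 0.81 = 3.240
  c=5: 5 × 0.66 = 3.300
  c=6: 6 × 0.53 = 3.180
Maximum at c = 5 (3.300 emerging adult offspring).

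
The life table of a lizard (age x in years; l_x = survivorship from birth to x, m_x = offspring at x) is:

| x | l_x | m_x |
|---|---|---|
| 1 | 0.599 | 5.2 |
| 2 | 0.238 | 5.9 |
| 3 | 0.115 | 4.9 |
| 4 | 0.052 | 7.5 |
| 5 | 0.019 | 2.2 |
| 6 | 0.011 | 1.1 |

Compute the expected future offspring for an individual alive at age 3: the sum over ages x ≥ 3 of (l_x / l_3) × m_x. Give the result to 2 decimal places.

l_3 = 0.115. Conditional survival from age 3 to x is l_x / l_3.
  x=3: (0.115/0.115) × 4.9 = 4.9000
  x=4: (0.052/0.115) × 7.5 = 3.3913
  x=5: (0.019/0.115) × 2.2 = 0.3635
  x=6: (0.011/0.115) × 1.1 = 0.1052
Sum = 4.9000 + 3.3913 + 0.3635 + 0.1052 = 8.7600

8.76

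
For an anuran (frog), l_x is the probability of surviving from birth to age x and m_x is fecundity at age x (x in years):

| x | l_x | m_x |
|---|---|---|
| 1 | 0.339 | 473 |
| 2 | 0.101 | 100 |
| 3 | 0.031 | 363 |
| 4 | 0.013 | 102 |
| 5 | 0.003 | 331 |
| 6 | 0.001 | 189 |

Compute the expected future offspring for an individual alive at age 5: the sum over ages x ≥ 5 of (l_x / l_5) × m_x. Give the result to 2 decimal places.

394.00

l_5 = 0.003. Conditional survival from age 5 to x is l_x / l_5.
  x=5: (0.003/0.003) × 331 = 331.0000
  x=6: (0.001/0.003) × 189 = 63.0000
Sum = 331.0000 + 63.0000 = 394.0000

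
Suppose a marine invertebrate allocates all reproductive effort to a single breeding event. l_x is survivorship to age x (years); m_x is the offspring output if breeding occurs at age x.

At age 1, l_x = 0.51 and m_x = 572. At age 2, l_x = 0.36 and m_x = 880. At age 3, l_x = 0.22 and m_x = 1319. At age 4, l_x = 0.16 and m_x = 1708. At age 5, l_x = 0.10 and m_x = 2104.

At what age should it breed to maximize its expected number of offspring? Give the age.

Expected offspring if breeding at age x = l_x × m_x:
  age 1: 0.51 × 572 = 291.720
  age 2: 0.36 × 880 = 316.800
  age 3: 0.22 × 1319 = 290.180
  age 4: 0.16 × 1708 = 273.280
  age 5: 0.10 × 2104 = 210.400
Maximum at age 2 (316.800).

2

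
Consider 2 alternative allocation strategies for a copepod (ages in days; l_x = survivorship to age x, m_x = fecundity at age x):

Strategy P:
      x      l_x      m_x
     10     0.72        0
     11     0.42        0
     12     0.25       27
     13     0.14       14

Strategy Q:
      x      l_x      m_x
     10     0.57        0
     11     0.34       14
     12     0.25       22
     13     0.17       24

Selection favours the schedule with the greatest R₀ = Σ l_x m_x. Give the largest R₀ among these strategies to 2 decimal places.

14.34

Strategy P: R₀ = 0.72×0 + 0.42×0 + 0.25×27 + 0.14×14 = 8.7100
Strategy Q: R₀ = 0.57×0 + 0.34×14 + 0.25×22 + 0.17×24 = 14.3400
Highest R₀: strategy Q with 14.3400.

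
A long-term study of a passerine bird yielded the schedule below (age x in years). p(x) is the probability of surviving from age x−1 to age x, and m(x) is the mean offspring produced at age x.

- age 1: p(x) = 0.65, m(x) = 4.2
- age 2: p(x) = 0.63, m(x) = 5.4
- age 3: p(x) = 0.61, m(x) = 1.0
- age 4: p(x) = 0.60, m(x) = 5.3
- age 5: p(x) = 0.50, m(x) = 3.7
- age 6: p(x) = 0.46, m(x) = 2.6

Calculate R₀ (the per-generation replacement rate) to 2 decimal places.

Survivorship from birth: l_x = p_1·p_2·…·p_x.
  l_1 = 0.65000
  l_2 = 0.40950
  l_3 = 0.24980
  l_4 = 0.14988
  l_5 = 0.07494
  l_6 = 0.03447
R₀ = Σ l_x m(x):
  age 1: 0.65000 × 4.2 = 2.7300
  age 2: 0.40950 × 5.4 = 2.2113
  age 3: 0.24980 × 1.0 = 0.2498
  age 4: 0.14988 × 5.3 = 0.7944
  age 5: 0.07494 × 3.7 = 0.2773
  age 6: 0.03447 × 2.6 = 0.0896
R₀ = 2.7300 + 2.2113 + 0.2498 + 0.7944 + 0.2773 + 0.0896 = 6.3524

6.35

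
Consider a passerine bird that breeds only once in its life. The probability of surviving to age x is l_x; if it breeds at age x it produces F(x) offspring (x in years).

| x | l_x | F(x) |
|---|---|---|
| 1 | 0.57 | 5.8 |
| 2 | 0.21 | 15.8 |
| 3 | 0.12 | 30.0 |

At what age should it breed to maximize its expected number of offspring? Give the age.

3

Expected offspring if breeding at age x = l_x × F(x):
  age 1: 0.57 × 5.8 = 3.306
  age 2: 0.21 × 15.8 = 3.318
  age 3: 0.12 × 30.0 = 3.600
Maximum at age 3 (3.600).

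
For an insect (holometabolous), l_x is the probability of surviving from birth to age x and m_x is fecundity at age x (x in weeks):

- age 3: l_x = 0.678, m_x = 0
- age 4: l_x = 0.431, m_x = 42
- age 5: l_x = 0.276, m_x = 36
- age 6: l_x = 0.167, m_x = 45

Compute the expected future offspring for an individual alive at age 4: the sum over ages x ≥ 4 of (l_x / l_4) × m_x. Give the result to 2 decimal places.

82.49

l_4 = 0.431. Conditional survival from age 4 to x is l_x / l_4.
  x=4: (0.431/0.431) × 42 = 42.0000
  x=5: (0.276/0.431) × 36 = 23.0534
  x=6: (0.167/0.431) × 45 = 17.4362
Sum = 42.0000 + 23.0534 + 17.4362 = 82.4896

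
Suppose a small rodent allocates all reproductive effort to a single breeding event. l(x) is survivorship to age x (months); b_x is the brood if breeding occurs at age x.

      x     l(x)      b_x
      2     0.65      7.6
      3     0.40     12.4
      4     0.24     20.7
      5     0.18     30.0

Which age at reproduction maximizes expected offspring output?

Expected offspring if breeding at age x = l(x) × b_x:
  age 2: 0.65 × 7.6 = 4.940
  age 3: 0.40 × 12.4 = 4.960
  age 4: 0.24 × 20.7 = 4.968
  age 5: 0.18 × 30.0 = 5.400
Maximum at age 5 (5.400).

5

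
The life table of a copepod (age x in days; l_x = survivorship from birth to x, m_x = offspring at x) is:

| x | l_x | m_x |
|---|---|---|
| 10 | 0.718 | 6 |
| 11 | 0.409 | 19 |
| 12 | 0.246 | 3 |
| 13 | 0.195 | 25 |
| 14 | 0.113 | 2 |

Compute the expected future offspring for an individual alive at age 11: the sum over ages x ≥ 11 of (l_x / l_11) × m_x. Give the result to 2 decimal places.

33.28

l_11 = 0.409. Conditional survival from age 11 to x is l_x / l_11.
  x=11: (0.409/0.409) × 19 = 19.0000
  x=12: (0.246/0.409) × 3 = 1.8044
  x=13: (0.195/0.409) × 25 = 11.9193
  x=14: (0.113/0.409) × 2 = 0.5526
Sum = 19.0000 + 1.8044 + 11.9193 + 0.5526 = 33.2763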